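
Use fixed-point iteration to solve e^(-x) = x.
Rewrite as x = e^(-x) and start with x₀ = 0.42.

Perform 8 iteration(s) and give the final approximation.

Equation: e^(-x) = x
Fixed-point form: x = e^(-x)
x₀ = 0.42

x_1 = g(0.420000) = 0.657047
x_2 = g(0.657047) = 0.518380
x_3 = g(0.518380) = 0.595484
x_4 = g(0.595484) = 0.551295
x_5 = g(0.551295) = 0.576203
x_6 = g(0.576203) = 0.562028
x_7 = g(0.562028) = 0.570052
x_8 = g(0.570052) = 0.565496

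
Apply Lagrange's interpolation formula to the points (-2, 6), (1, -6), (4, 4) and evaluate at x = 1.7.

Lagrange interpolation formula:
P(x) = Σ yᵢ × Lᵢ(x)
where Lᵢ(x) = Π_{j≠i} (x - xⱼ)/(xᵢ - xⱼ)

L_0(1.7) = (1.7 - 1)/(-2 - 1) × (1.7 - 4)/(-2 - 4) = -0.089444
L_1(1.7) = (1.7 - (-2))/(1 - (-2)) × (1.7 - 4)/(1 - 4) = 0.945556
L_2(1.7) = (1.7 - (-2))/(4 - (-2)) × (1.7 - 1)/(4 - 1) = 0.143889

P(1.7) = 6×L_0(1.7) + (-6)×L_1(1.7) + 4×L_2(1.7)
P(1.7) = -5.634444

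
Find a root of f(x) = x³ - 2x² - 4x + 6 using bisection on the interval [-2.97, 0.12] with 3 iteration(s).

f(x) = x³ - 2x² - 4x + 6
Initial interval: [-2.97, 0.12]

Iteration 1:
  c_1 = (-2.970000 + 0.120000)/2 = -1.425000
  f(c_1) = f(-1.425000) = 4.745109
  f(a) × f(c) < 0, new interval: [-2.970000, -1.425000]
Iteration 2:
  c_2 = (-2.970000 + (-1.425000))/2 = -2.197500
  f(c_2) = f(-2.197500) = -5.479754
  f(a) × f(c) ≥ 0, new interval: [-2.197500, -1.425000]
Iteration 3:
  c_3 = (-2.197500 + (-1.425000))/2 = -1.811250
  f(c_3) = f(-1.811250) = 0.741712
  f(a) × f(c) < 0, new interval: [-2.197500, -1.811250]

After 3 iteration(s), the approximation is c_3 = -1.811250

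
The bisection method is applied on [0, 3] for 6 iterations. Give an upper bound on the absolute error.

Bisection error bound: |error| ≤ (b-a)/2^n
|error| ≤ (3 - 0)/2^6 = 3/2^6
|error| ≤ 0.0468750000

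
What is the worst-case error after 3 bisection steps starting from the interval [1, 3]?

Bisection error bound: |error| ≤ (b-a)/2^n
|error| ≤ (3 - 1)/2^3 = 2/2^3
|error| ≤ 0.2500000000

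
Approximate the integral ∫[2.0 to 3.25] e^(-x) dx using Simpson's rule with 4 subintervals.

f(x) = e^(-x)
a = 2.0, b = 3.25, n = 4
h = (b - a)/n = 0.312500

Simpson's rule: (h/3)[f(x₀) + 4f(x₁) + 2f(x₂) + ... + f(xₙ)]

x_0 = 2.0000, f(x_0) = 0.135335, coefficient = 1
x_1 = 2.3125, f(x_1) = 0.099013, coefficient = 4
x_2 = 2.6250, f(x_2) = 0.072440, coefficient = 2
x_3 = 2.9375, f(x_3) = 0.052998, coefficient = 4
x_4 = 3.2500, f(x_4) = 0.038774, coefficient = 1

I ≈ (0.312500/3) × 0.927035 = 0.096566
Exact value: 0.096561
Error: 0.000005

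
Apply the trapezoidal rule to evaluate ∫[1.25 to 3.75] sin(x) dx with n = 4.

f(x) = sin(x)
a = 1.25, b = 3.75, n = 4
h = (b - a)/n = 0.625000

Trapezoidal rule: (h/2)[f(x₀) + 2f(x₁) + 2f(x₂) + ... + f(xₙ)]

x_0 = 1.2500, f(x_0) = 0.948985, coefficient = 1
x_1 = 1.8750, f(x_1) = 0.954086, coefficient = 2
x_2 = 2.5000, f(x_2) = 0.598472, coefficient = 2
x_3 = 3.1250, f(x_3) = 0.016592, coefficient = 2
x_4 = 3.7500, f(x_4) = -0.571561, coefficient = 1

I ≈ (0.625000/2) × 3.515723 = 1.098663
Exact value: 1.135882
Error: 0.037218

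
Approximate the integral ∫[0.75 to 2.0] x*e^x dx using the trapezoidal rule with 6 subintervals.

f(x) = x*e^x
a = 0.75, b = 2.0, n = 6
h = (b - a)/n = 0.208333

Trapezoidal rule: (h/2)[f(x₀) + 2f(x₁) + 2f(x₂) + ... + f(xₙ)]

x_0 = 0.7500, f(x_0) = 1.587750, coefficient = 1
x_1 = 0.9583, f(x_1) = 2.498708, coefficient = 2
x_2 = 1.1667, f(x_2) = 3.746482, coefficient = 2
x_3 = 1.3750, f(x_3) = 5.438230, coefficient = 2
x_4 = 1.5833, f(x_4) = 7.712679, coefficient = 2
x_5 = 1.7917, f(x_5) = 10.749002, coefficient = 2
x_6 = 2.0000, f(x_6) = 14.778112, coefficient = 1

I ≈ (0.208333/2) × 76.656067 = 7.985007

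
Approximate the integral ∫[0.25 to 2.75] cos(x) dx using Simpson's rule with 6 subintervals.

f(x) = cos(x)
a = 0.25, b = 2.75, n = 6
h = (b - a)/n = 0.416667

Simpson's rule: (h/3)[f(x₀) + 4f(x₁) + 2f(x₂) + ... + f(xₙ)]

x_0 = 0.2500, f(x_0) = 0.968912, coefficient = 1
x_1 = 0.6667, f(x_1) = 0.785887, coefficient = 4
x_2 = 1.0833, f(x_2) = 0.468386, coefficient = 2
x_3 = 1.5000, f(x_3) = 0.070737, coefficient = 4
x_4 = 1.9167, f(x_4) = -0.339016, coefficient = 2
x_5 = 2.3333, f(x_5) = -0.690758, coefficient = 4
x_6 = 2.7500, f(x_6) = -0.924302, coefficient = 1

I ≈ (0.416667/3) × 0.966816 = 0.134280
Exact value: 0.134257
Error: 0.000023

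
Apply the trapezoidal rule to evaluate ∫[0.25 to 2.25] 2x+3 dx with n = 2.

f(x) = 2x+3
a = 0.25, b = 2.25, n = 2
h = (b - a)/n = 1.000000

Trapezoidal rule: (h/2)[f(x₀) + 2f(x₁) + 2f(x₂) + ... + f(xₙ)]

x_0 = 0.2500, f(x_0) = 3.500000, coefficient = 1
x_1 = 1.2500, f(x_1) = 5.500000, coefficient = 2
x_2 = 2.2500, f(x_2) = 7.500000, coefficient = 1

I ≈ (1.000000/2) × 22.000000 = 11.000000
Exact value: 11.000000
Error: 0.000000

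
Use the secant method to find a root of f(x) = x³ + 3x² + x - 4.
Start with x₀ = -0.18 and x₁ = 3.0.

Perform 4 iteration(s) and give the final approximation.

f(x) = x³ + 3x² + x - 4
x₀ = -0.18, x₁ = 3.0

Secant formula: x_{n+1} = x_n - f(x_n)(x_n - x_{n-1})/(f(x_n) - f(x_{n-1}))

Iteration 1:
  f(-0.180000) = -4.088632
  f(3.000000) = 53.000000
  x_2 = 3.000000 - 53.000000×(3.000000 - (-0.180000))/(53.000000 - (-4.088632))
       = 0.047748
Iteration 2:
  f(3.000000) = 53.000000
  f(0.047748) = -3.945303
  x_3 = 0.047748 - (-3.945303)×(0.047748 - 3.000000)/(-3.945303 - 53.000000)
       = 0.252287
Iteration 3:
  f(0.047748) = -3.945303
  f(0.252287) = -3.540708
  x_4 = 0.252287 - (-3.540708)×(0.252287 - 0.047748)/(-3.540708 - (-3.945303))
       = 2.042257
Iteration 4:
  f(0.252287) = -3.540708
  f(2.042257) = 19.072575
  x_5 = 2.042257 - 19.072575×(2.042257 - 0.252287)/(19.072575 - (-3.540708))
       = 0.532554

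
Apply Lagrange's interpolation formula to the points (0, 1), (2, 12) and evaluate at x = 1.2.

Lagrange interpolation formula:
P(x) = Σ yᵢ × Lᵢ(x)
where Lᵢ(x) = Π_{j≠i} (x - xⱼ)/(xᵢ - xⱼ)

L_0(1.2) = (1.2 - 2)/(0 - 2) = 0.400000
L_1(1.2) = (1.2 - 0)/(2 - 0) = 0.600000

P(1.2) = 1×L_0(1.2) + 12×L_1(1.2)
P(1.2) = 7.600000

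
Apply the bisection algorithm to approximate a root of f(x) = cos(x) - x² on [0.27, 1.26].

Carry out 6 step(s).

f(x) = cos(x) - x²
Initial interval: [0.27, 1.26]

Iteration 1:
  c_1 = (0.270000 + 1.260000)/2 = 0.765000
  f(c_1) = f(0.765000) = 0.136157
  f(a) × f(c) ≥ 0, new interval: [0.765000, 1.260000]
Iteration 2:
  c_2 = (0.765000 + 1.260000)/2 = 1.012500
  f(c_2) = f(1.012500) = -0.495414
  f(a) × f(c) < 0, new interval: [0.765000, 1.012500]
Iteration 3:
  c_3 = (0.765000 + 1.012500)/2 = 0.888750
  f(c_3) = f(0.888750) = -0.159494
  f(a) × f(c) < 0, new interval: [0.765000, 0.888750]
Iteration 4:
  c_4 = (0.765000 + 0.888750)/2 = 0.826875
  f(c_4) = f(0.826875) = -0.006544
  f(a) × f(c) < 0, new interval: [0.765000, 0.826875]
Iteration 5:
  c_5 = (0.765000 + 0.826875)/2 = 0.795937
  f(c_5) = f(0.795937) = 0.066099
  f(a) × f(c) ≥ 0, new interval: [0.795937, 0.826875]
Iteration 6:
  c_6 = (0.795937 + 0.826875)/2 = 0.811406
  f(c_6) = f(0.811406) = 0.030099
  f(a) × f(c) ≥ 0, new interval: [0.811406, 0.826875]

After 6 iteration(s), the approximation is c_6 = 0.811406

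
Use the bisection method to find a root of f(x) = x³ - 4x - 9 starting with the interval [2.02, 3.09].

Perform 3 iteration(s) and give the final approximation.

f(x) = x³ - 4x - 9
Initial interval: [2.02, 3.09]

Iteration 1:
  c_1 = (2.020000 + 3.090000)/2 = 2.555000
  f(c_1) = f(2.555000) = -2.540896
  f(a) × f(c) ≥ 0, new interval: [2.555000, 3.090000]
Iteration 2:
  c_2 = (2.555000 + 3.090000)/2 = 2.822500
  f(c_2) = f(2.822500) = 2.195464
  f(a) × f(c) < 0, new interval: [2.555000, 2.822500]
Iteration 3:
  c_3 = (2.555000 + 2.822500)/2 = 2.688750
  f(c_3) = f(2.688750) = -0.317014
  f(a) × f(c) ≥ 0, new interval: [2.688750, 2.822500]

After 3 iteration(s), the approximation is c_3 = 2.688750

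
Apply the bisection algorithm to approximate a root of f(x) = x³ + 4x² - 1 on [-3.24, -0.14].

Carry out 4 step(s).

f(x) = x³ + 4x² - 1
Initial interval: [-3.24, -0.14]

Iteration 1:
  c_1 = (-3.240000 + (-0.140000))/2 = -1.690000
  f(c_1) = f(-1.690000) = 5.597591
  f(a) × f(c) ≥ 0, new interval: [-1.690000, -0.140000]
Iteration 2:
  c_2 = (-1.690000 + (-0.140000))/2 = -0.915000
  f(c_2) = f(-0.915000) = 1.582839
  f(a) × f(c) ≥ 0, new interval: [-0.915000, -0.140000]
Iteration 3:
  c_3 = (-0.915000 + (-0.140000))/2 = -0.527500
  f(c_3) = f(-0.527500) = -0.033755
  f(a) × f(c) < 0, new interval: [-0.915000, -0.527500]
Iteration 4:
  c_4 = (-0.915000 + (-0.527500))/2 = -0.721250
  f(c_4) = f(-0.721250) = 0.705611
  f(a) × f(c) ≥ 0, new interval: [-0.721250, -0.527500]

After 4 iteration(s), the approximation is c_4 = -0.721250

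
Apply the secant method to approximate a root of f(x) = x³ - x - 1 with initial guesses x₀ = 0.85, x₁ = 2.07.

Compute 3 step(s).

f(x) = x³ - x - 1
x₀ = 0.85, x₁ = 2.07

Secant formula: x_{n+1} = x_n - f(x_n)(x_n - x_{n-1})/(f(x_n) - f(x_{n-1}))

Iteration 1:
  f(0.850000) = -1.235875
  f(2.070000) = 5.799743
  x_2 = 2.070000 - 5.799743×(2.070000 - 0.850000)/(5.799743 - (-1.235875))
       = 1.064305
Iteration 2:
  f(2.070000) = 5.799743
  f(1.064305) = -0.858719
  x_3 = 1.064305 - (-0.858719)×(1.064305 - 2.070000)/(-0.858719 - 5.799743)
       = 1.194006
Iteration 3:
  f(1.064305) = -0.858719
  f(1.194006) = -0.491771
  x_4 = 1.194006 - (-0.491771)×(1.194006 - 1.064305)/(-0.491771 - (-0.858719))
       = 1.367827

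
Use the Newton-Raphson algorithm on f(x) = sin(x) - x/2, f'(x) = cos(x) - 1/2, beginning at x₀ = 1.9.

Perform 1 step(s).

f(x) = sin(x) - x/2
f'(x) = cos(x) - 1/2
x₀ = 1.9

Newton-Raphson formula: x_{n+1} = x_n - f(x_n)/f'(x_n)

Iteration 1:
  f(1.900000) = -0.003700
  f'(1.900000) = -0.823290
  x_1 = 1.900000 - (-0.003700)/(-0.823290) = 1.895506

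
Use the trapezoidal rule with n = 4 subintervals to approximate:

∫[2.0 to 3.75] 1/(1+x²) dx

f(x) = 1/(1+x²)
a = 2.0, b = 3.75, n = 4
h = (b - a)/n = 0.437500

Trapezoidal rule: (h/2)[f(x₀) + 2f(x₁) + 2f(x₂) + ... + f(xₙ)]

x_0 = 2.0000, f(x_0) = 0.200000, coefficient = 1
x_1 = 2.4375, f(x_1) = 0.144063, coefficient = 2
x_2 = 2.8750, f(x_2) = 0.107926, coefficient = 2
x_3 = 3.3125, f(x_3) = 0.083524, coefficient = 2
x_4 = 3.7500, f(x_4) = 0.066390, coefficient = 1

I ≈ (0.437500/2) × 0.937415 = 0.205060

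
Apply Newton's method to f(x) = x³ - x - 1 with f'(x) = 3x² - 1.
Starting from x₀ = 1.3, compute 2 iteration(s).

f(x) = x³ - x - 1
f'(x) = 3x² - 1
x₀ = 1.3

Newton-Raphson formula: x_{n+1} = x_n - f(x_n)/f'(x_n)

Iteration 1:
  f(1.300000) = -0.103000
  f'(1.300000) = 4.070000
  x_1 = 1.300000 - (-0.103000)/4.070000 = 1.325307
Iteration 2:
  f(1.325307) = 0.002514
  f'(1.325307) = 4.269317
  x_2 = 1.325307 - 0.002514/4.269317 = 1.324718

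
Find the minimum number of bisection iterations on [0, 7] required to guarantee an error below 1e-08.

We need (b-a)/2^n ≤ 1e-08
(7 - 0)/2^n ≤ 1e-08
7/2^n ≤ 1e-08
2^n ≥ 700000000
n ≥ log₂(700000000) = 29.38
n ≥ 30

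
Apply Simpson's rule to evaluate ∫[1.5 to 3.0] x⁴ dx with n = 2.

f(x) = x⁴
a = 1.5, b = 3.0, n = 2
h = (b - a)/n = 0.750000

Simpson's rule: (h/3)[f(x₀) + 4f(x₁) + 2f(x₂) + ... + f(xₙ)]

x_0 = 1.5000, f(x_0) = 5.062500, coefficient = 1
x_1 = 2.2500, f(x_1) = 25.628906, coefficient = 4
x_2 = 3.0000, f(x_2) = 81.000000, coefficient = 1

I ≈ (0.750000/3) × 188.578125 = 47.144531
Exact value: 47.081250
Error: 0.063281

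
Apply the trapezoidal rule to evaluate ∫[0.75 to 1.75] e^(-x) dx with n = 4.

f(x) = e^(-x)
a = 0.75, b = 1.75, n = 4
h = (b - a)/n = 0.250000

Trapezoidal rule: (h/2)[f(x₀) + 2f(x₁) + 2f(x₂) + ... + f(xₙ)]

x_0 = 0.7500, f(x_0) = 0.472367, coefficient = 1
x_1 = 1.0000, f(x_1) = 0.367879, coefficient = 2
x_2 = 1.2500, f(x_2) = 0.286505, coefficient = 2
x_3 = 1.5000, f(x_3) = 0.223130, coefficient = 2
x_4 = 1.7500, f(x_4) = 0.173774, coefficient = 1

I ≈ (0.250000/2) × 2.401169 = 0.300146
Exact value: 0.298593
Error: 0.001554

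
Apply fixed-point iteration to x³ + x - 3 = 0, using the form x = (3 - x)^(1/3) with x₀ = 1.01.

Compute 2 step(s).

Equation: x³ + x - 3 = 0
Fixed-point form: x = (3 - x)^(1/3)
x₀ = 1.01

x_1 = g(1.010000) = 1.257818
x_2 = g(1.257818) = 1.203274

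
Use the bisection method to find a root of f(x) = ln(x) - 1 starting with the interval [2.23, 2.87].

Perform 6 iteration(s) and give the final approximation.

f(x) = ln(x) - 1
Initial interval: [2.23, 2.87]

Iteration 1:
  c_1 = (2.230000 + 2.870000)/2 = 2.550000
  f(c_1) = f(2.550000) = -0.063907
  f(a) × f(c) ≥ 0, new interval: [2.550000, 2.870000]
Iteration 2:
  c_2 = (2.550000 + 2.870000)/2 = 2.710000
  f(c_2) = f(2.710000) = -0.003051
  f(a) × f(c) ≥ 0, new interval: [2.710000, 2.870000]
Iteration 3:
  c_3 = (2.710000 + 2.870000)/2 = 2.790000
  f(c_3) = f(2.790000) = 0.026042
  f(a) × f(c) < 0, new interval: [2.710000, 2.790000]
Iteration 4:
  c_4 = (2.710000 + 2.790000)/2 = 2.750000
  f(c_4) = f(2.750000) = 0.011601
  f(a) × f(c) < 0, new interval: [2.710000, 2.750000]
Iteration 5:
  c_5 = (2.710000 + 2.750000)/2 = 2.730000
  f(c_5) = f(2.730000) = 0.004302
  f(a) × f(c) < 0, new interval: [2.710000, 2.730000]
Iteration 6:
  c_6 = (2.710000 + 2.730000)/2 = 2.720000
  f(c_6) = f(2.720000) = 0.000632
  f(a) × f(c) < 0, new interval: [2.710000, 2.720000]

After 6 iteration(s), the approximation is c_6 = 2.720000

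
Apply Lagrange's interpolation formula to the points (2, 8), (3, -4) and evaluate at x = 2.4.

Lagrange interpolation formula:
P(x) = Σ yᵢ × Lᵢ(x)
where Lᵢ(x) = Π_{j≠i} (x - xⱼ)/(xᵢ - xⱼ)

L_0(2.4) = (2.4 - 3)/(2 - 3) = 0.600000
L_1(2.4) = (2.4 - 2)/(3 - 2) = 0.400000

P(2.4) = 8×L_0(2.4) + (-4)×L_1(2.4)
P(2.4) = 3.200000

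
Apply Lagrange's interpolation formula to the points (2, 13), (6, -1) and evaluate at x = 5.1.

Lagrange interpolation formula:
P(x) = Σ yᵢ × Lᵢ(x)
where Lᵢ(x) = Π_{j≠i} (x - xⱼ)/(xᵢ - xⱼ)

L_0(5.1) = (5.1 - 6)/(2 - 6) = 0.225000
L_1(5.1) = (5.1 - 2)/(6 - 2) = 0.775000

P(5.1) = 13×L_0(5.1) + (-1)×L_1(5.1)
P(5.1) = 2.150000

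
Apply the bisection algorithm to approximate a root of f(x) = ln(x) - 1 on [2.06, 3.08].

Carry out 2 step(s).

f(x) = ln(x) - 1
Initial interval: [2.06, 3.08]

Iteration 1:
  c_1 = (2.060000 + 3.080000)/2 = 2.570000
  f(c_1) = f(2.570000) = -0.056094
  f(a) × f(c) ≥ 0, new interval: [2.570000, 3.080000]
Iteration 2:
  c_2 = (2.570000 + 3.080000)/2 = 2.825000
  f(c_2) = f(2.825000) = 0.038508
  f(a) × f(c) < 0, new interval: [2.570000, 2.825000]

After 2 iteration(s), the approximation is c_2 = 2.825000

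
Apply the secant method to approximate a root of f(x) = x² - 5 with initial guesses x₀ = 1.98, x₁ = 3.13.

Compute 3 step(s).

f(x) = x² - 5
x₀ = 1.98, x₁ = 3.13

Secant formula: x_{n+1} = x_n - f(x_n)(x_n - x_{n-1})/(f(x_n) - f(x_{n-1}))

Iteration 1:
  f(1.980000) = -1.079600
  f(3.130000) = 4.796900
  x_2 = 3.130000 - 4.796900×(3.130000 - 1.980000)/(4.796900 - (-1.079600))
       = 2.191272
Iteration 2:
  f(3.130000) = 4.796900
  f(2.191272) = -0.198327
  x_3 = 2.191272 - (-0.198327)×(2.191272 - 3.130000)/(-0.198327 - 4.796900)
       = 2.228543
Iteration 3:
  f(2.191272) = -0.198327
  f(2.228543) = -0.033598
  x_4 = 2.228543 - (-0.033598)×(2.228543 - 2.191272)/(-0.033598 - (-0.198327))
       = 2.236144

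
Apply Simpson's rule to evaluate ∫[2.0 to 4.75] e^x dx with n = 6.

f(x) = e^x
a = 2.0, b = 4.75, n = 6
h = (b - a)/n = 0.458333

Simpson's rule: (h/3)[f(x₀) + 4f(x₁) + 2f(x₂) + ... + f(xₙ)]

x_0 = 2.0000, f(x_0) = 7.389056, coefficient = 1
x_1 = 2.4583, f(x_1) = 11.685320, coefficient = 4
x_2 = 2.9167, f(x_2) = 18.479586, coefficient = 2
x_3 = 3.3750, f(x_3) = 29.224284, coefficient = 4
x_4 = 3.8333, f(x_4) = 46.216336, coefficient = 2
x_5 = 4.2917, f(x_5) = 73.088181, coefficient = 4
x_6 = 4.7500, f(x_6) = 115.584285, coefficient = 1

I ≈ (0.458333/3) × 708.356322 = 108.221105
Exact value: 108.195228
Error: 0.025876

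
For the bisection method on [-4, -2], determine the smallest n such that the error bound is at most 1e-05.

We need (b-a)/2^n ≤ 1e-05
(-2 - (-4))/2^n ≤ 1e-05
2/2^n ≤ 1e-05
2^n ≥ 200000
n ≥ log₂(200000) = 17.61
n ≥ 18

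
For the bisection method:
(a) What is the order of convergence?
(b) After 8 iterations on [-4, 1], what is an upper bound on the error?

(a) Bisection has linear (order 1) convergence; the error is halved each step.

(b) Error bound = (b-a)/2^n = (1 - (-4))/2^{8}
    = 5/2^{8}

(a) 1 (linear); (b) error ≤ 1.95e-02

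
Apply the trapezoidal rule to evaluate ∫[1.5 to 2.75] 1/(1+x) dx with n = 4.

f(x) = 1/(1+x)
a = 1.5, b = 2.75, n = 4
h = (b - a)/n = 0.312500

Trapezoidal rule: (h/2)[f(x₀) + 2f(x₁) + 2f(x₂) + ... + f(xₙ)]

x_0 = 1.5000, f(x_0) = 0.400000, coefficient = 1
x_1 = 1.8125, f(x_1) = 0.355556, coefficient = 2
x_2 = 2.1250, f(x_2) = 0.320000, coefficient = 2
x_3 = 2.4375, f(x_3) = 0.290909, coefficient = 2
x_4 = 2.7500, f(x_4) = 0.266667, coefficient = 1

I ≈ (0.312500/2) × 2.599596 = 0.406187
Exact value: 0.405465
Error: 0.000722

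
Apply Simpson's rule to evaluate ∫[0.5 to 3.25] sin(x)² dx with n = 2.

f(x) = sin(x)²
a = 0.5, b = 3.25, n = 2
h = (b - a)/n = 1.375000

Simpson's rule: (h/3)[f(x₀) + 4f(x₁) + 2f(x₂) + ... + f(xₙ)]

x_0 = 0.5000, f(x_0) = 0.229849, coefficient = 1
x_1 = 1.8750, f(x_1) = 0.910280, coefficient = 4
x_2 = 3.2500, f(x_2) = 0.011706, coefficient = 1

I ≈ (1.375000/3) × 3.882674 = 1.779559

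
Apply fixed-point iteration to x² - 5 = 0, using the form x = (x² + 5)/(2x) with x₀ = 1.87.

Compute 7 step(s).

Equation: x² - 5 = 0
Fixed-point form: x = (x² + 5)/(2x)
x₀ = 1.87

x_1 = g(1.870000) = 2.271898
x_2 = g(2.271898) = 2.236351
x_3 = g(2.236351) = 2.236068
x_4 = g(2.236068) = 2.236068
x_5 = g(2.236068) = 2.236068
x_6 = g(2.236068) = 2.236068
x_7 = g(2.236068) = 2.236068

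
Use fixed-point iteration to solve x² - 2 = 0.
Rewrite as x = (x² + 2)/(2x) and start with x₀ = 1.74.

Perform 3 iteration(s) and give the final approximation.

Equation: x² - 2 = 0
Fixed-point form: x = (x² + 2)/(2x)
x₀ = 1.74

x_1 = g(1.740000) = 1.444713
x_2 = g(1.444713) = 1.414535
x_3 = g(1.414535) = 1.414214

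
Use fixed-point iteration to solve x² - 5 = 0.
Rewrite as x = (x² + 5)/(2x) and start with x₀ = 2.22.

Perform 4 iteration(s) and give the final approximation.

Equation: x² - 5 = 0
Fixed-point form: x = (x² + 5)/(2x)
x₀ = 2.22

x_1 = g(2.220000) = 2.236126
x_2 = g(2.236126) = 2.236068
x_3 = g(2.236068) = 2.236068
x_4 = g(2.236068) = 2.236068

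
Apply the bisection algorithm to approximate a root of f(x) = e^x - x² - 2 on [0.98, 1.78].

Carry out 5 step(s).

f(x) = e^x - x² - 2
Initial interval: [0.98, 1.78]

Iteration 1:
  c_1 = (0.980000 + 1.780000)/2 = 1.380000
  f(c_1) = f(1.380000) = 0.070502
  f(a) × f(c) < 0, new interval: [0.980000, 1.380000]
Iteration 2:
  c_2 = (0.980000 + 1.380000)/2 = 1.180000
  f(c_2) = f(1.180000) = -0.138026
  f(a) × f(c) ≥ 0, new interval: [1.180000, 1.380000]
Iteration 3:
  c_3 = (1.180000 + 1.380000)/2 = 1.280000
  f(c_3) = f(1.280000) = -0.041760
  f(a) × f(c) ≥ 0, new interval: [1.280000, 1.380000]
Iteration 4:
  c_4 = (1.280000 + 1.380000)/2 = 1.330000
  f(c_4) = f(1.330000) = 0.012143
  f(a) × f(c) < 0, new interval: [1.280000, 1.330000]
Iteration 5:
  c_5 = (1.280000 + 1.330000)/2 = 1.305000
  f(c_5) = f(1.305000) = -0.015336
  f(a) × f(c) ≥ 0, new interval: [1.305000, 1.330000]

After 5 iteration(s), the approximation is c_5 = 1.305000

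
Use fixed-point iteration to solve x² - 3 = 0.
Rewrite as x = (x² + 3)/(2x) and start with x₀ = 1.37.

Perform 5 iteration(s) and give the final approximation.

Equation: x² - 3 = 0
Fixed-point form: x = (x² + 3)/(2x)
x₀ = 1.37

x_1 = g(1.370000) = 1.779891
x_2 = g(1.779891) = 1.732694
x_3 = g(1.732694) = 1.732051
x_4 = g(1.732051) = 1.732051
x_5 = g(1.732051) = 1.732051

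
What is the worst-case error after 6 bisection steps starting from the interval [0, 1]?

Bisection error bound: |error| ≤ (b-a)/2^n
|error| ≤ (1 - 0)/2^6 = 1/2^6
|error| ≤ 0.0156250000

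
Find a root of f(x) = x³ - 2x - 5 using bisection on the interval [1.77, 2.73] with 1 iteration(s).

f(x) = x³ - 2x - 5
Initial interval: [1.77, 2.73]

Iteration 1:
  c_1 = (1.770000 + 2.730000)/2 = 2.250000
  f(c_1) = f(2.250000) = 1.890625
  f(a) × f(c) < 0, new interval: [1.770000, 2.250000]

After 1 iteration(s), the approximation is c_1 = 2.250000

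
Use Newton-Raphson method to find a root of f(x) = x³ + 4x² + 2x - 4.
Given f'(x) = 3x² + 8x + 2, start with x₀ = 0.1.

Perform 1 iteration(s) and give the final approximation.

f(x) = x³ + 4x² + 2x - 4
f'(x) = 3x² + 8x + 2
x₀ = 0.1

Newton-Raphson formula: x_{n+1} = x_n - f(x_n)/f'(x_n)

Iteration 1:
  f(0.100000) = -3.759000
  f'(0.100000) = 2.830000
  x_1 = 0.100000 - (-3.759000)/2.830000 = 1.428269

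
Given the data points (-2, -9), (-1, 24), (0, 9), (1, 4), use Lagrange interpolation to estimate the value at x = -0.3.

Lagrange interpolation formula:
P(x) = Σ yᵢ × Lᵢ(x)
where Lᵢ(x) = Π_{j≠i} (x - xⱼ)/(xᵢ - xⱼ)

L_0(-0.3) = (-0.3 - (-1))/(-2 - (-1)) × (-0.3 - 0)/(-2 - 0) × (-0.3 - 1)/(-2 - 1) = -0.045500
L_1(-0.3) = (-0.3 - (-2))/(-1 - (-2)) × (-0.3 - 0)/(-1 - 0) × (-0.3 - 1)/(-1 - 1) = 0.331500
L_2(-0.3) = (-0.3 - (-2))/(0 - (-2)) × (-0.3 - (-1))/(0 - (-1)) × (-0.3 - 1)/(0 - 1) = 0.773500
L_3(-0.3) = (-0.3 - (-2))/(1 - (-2)) × (-0.3 - (-1))/(1 - (-1)) × (-0.3 - 0)/(1 - 0) = -0.059500

P(-0.3) = (-9)×L_0(-0.3) + 24×L_1(-0.3) + 9×L_2(-0.3) + 4×L_3(-0.3)
P(-0.3) = 15.089000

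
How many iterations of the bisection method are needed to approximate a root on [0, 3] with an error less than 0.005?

We need (b-a)/2^n ≤ 0.005
(3 - 0)/2^n ≤ 0.005
3/2^n ≤ 0.005
2^n ≥ 600
n ≥ log₂(600) = 9.23
n ≥ 10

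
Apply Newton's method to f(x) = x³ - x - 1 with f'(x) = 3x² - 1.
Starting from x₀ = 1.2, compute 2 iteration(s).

f(x) = x³ - x - 1
f'(x) = 3x² - 1
x₀ = 1.2

Newton-Raphson formula: x_{n+1} = x_n - f(x_n)/f'(x_n)

Iteration 1:
  f(1.200000) = -0.472000
  f'(1.200000) = 3.320000
  x_1 = 1.200000 - (-0.472000)/3.320000 = 1.342169
Iteration 2:
  f(1.342169) = 0.075636
  f'(1.342169) = 4.404250
  x_2 = 1.342169 - 0.075636/4.404250 = 1.324995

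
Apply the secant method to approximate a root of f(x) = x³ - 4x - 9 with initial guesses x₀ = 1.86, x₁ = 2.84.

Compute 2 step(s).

f(x) = x³ - 4x - 9
x₀ = 1.86, x₁ = 2.84

Secant formula: x_{n+1} = x_n - f(x_n)(x_n - x_{n-1})/(f(x_n) - f(x_{n-1}))

Iteration 1:
  f(1.860000) = -10.005144
  f(2.840000) = 2.546304
  x_2 = 2.840000 - 2.546304×(2.840000 - 1.860000)/(2.546304 - (-10.005144))
       = 2.641188
Iteration 2:
  f(2.840000) = 2.546304
  f(2.641188) = -1.140156
  x_3 = 2.641188 - (-1.140156)×(2.641188 - 2.840000)/(-1.140156 - 2.546304)
       = 2.702677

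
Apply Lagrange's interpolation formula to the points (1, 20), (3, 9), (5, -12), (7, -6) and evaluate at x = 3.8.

Lagrange interpolation formula:
P(x) = Σ yᵢ × Lᵢ(x)
where Lᵢ(x) = Π_{j≠i} (x - xⱼ)/(xᵢ - xⱼ)

L_0(3.8) = (3.8 - 3)/(1 - 3) × (3.8 - 5)/(1 - 5) × (3.8 - 7)/(1 - 7) = -0.064000
L_1(3.8) = (3.8 - 1)/(3 - 1) × (3.8 - 5)/(3 - 5) × (3.8 - 7)/(3 - 7) = 0.672000
L_2(3.8) = (3.8 - 1)/(5 - 1) × (3.8 - 3)/(5 - 3) × (3.8 - 7)/(5 - 7) = 0.448000
L_3(3.8) = (3.8 - 1)/(7 - 1) × (3.8 - 3)/(7 - 3) × (3.8 - 5)/(7 - 5) = -0.056000

P(3.8) = 20×L_0(3.8) + 9×L_1(3.8) + (-12)×L_2(3.8) + (-6)×L_3(3.8)
P(3.8) = -0.272000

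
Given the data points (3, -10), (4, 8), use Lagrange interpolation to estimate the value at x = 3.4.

Lagrange interpolation formula:
P(x) = Σ yᵢ × Lᵢ(x)
where Lᵢ(x) = Π_{j≠i} (x - xⱼ)/(xᵢ - xⱼ)

L_0(3.4) = (3.4 - 4)/(3 - 4) = 0.600000
L_1(3.4) = (3.4 - 3)/(4 - 3) = 0.400000

P(3.4) = (-10)×L_0(3.4) + 8×L_1(3.4)
P(3.4) = -2.800000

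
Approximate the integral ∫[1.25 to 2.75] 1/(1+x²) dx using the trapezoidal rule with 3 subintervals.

f(x) = 1/(1+x²)
a = 1.25, b = 2.75, n = 3
h = (b - a)/n = 0.500000

Trapezoidal rule: (h/2)[f(x₀) + 2f(x₁) + 2f(x₂) + ... + f(xₙ)]

x_0 = 1.2500, f(x_0) = 0.390244, coefficient = 1
x_1 = 1.7500, f(x_1) = 0.246154, coefficient = 2
x_2 = 2.2500, f(x_2) = 0.164948, coefficient = 2
x_3 = 2.7500, f(x_3) = 0.116788, coefficient = 1

I ≈ (0.500000/2) × 1.329237 = 0.332309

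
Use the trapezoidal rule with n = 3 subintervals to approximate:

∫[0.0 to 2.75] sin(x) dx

f(x) = sin(x)
a = 0.0, b = 2.75, n = 3
h = (b - a)/n = 0.916667

Trapezoidal rule: (h/2)[f(x₀) + 2f(x₁) + 2f(x₂) + ... + f(xₙ)]

x_0 = 0.0000, f(x_0) = 0.000000, coefficient = 1
x_1 = 0.9167, f(x_1) = 0.793578, coefficient = 2
x_2 = 1.8333, f(x_2) = 0.965735, coefficient = 2
x_3 = 2.7500, f(x_3) = 0.381661, coefficient = 1

I ≈ (0.916667/2) × 3.900286 = 1.787631
Exact value: 1.924302
Error: 0.136671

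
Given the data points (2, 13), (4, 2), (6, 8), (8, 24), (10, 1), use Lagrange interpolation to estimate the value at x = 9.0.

Lagrange interpolation formula:
P(x) = Σ yᵢ × Lᵢ(x)
where Lᵢ(x) = Π_{j≠i} (x - xⱼ)/(xᵢ - xⱼ)

L_0(9.0) = (9.0 - 4)/(2 - 4) × (9.0 - 6)/(2 - 6) × (9.0 - 8)/(2 - 8) × (9.0 - 10)/(2 - 10) = -0.039062
L_1(9.0) = (9.0 - 2)/(4 - 2) × (9.0 - 6)/(4 - 6) × (9.0 - 8)/(4 - 8) × (9.0 - 10)/(4 - 10) = 0.218750
L_2(9.0) = (9.0 - 2)/(6 - 2) × (9.0 - 4)/(6 - 4) × (9.0 - 8)/(6 - 8) × (9.0 - 10)/(6 - 10) = -0.546875
L_3(9.0) = (9.0 - 2)/(8 - 2) × (9.0 - 4)/(8 - 4) × (9.0 - 6)/(8 - 6) × (9.0 - 10)/(8 - 10) = 1.093750
L_4(9.0) = (9.0 - 2)/(10 - 2) × (9.0 - 4)/(10 - 4) × (9.0 - 6)/(10 - 6) × (9.0 - 8)/(10 - 8) = 0.273438

P(9.0) = 13×L_0(9.0) + 2×L_1(9.0) + 8×L_2(9.0) + 24×L_3(9.0) + 1×L_4(9.0)
P(9.0) = 22.078125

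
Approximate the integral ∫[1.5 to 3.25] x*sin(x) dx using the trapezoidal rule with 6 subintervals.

f(x) = x*sin(x)
a = 1.5, b = 3.25, n = 6
h = (b - a)/n = 0.291667

Trapezoidal rule: (h/2)[f(x₀) + 2f(x₁) + 2f(x₂) + ... + f(xₙ)]

x_0 = 1.5000, f(x_0) = 1.496242, coefficient = 1
x_1 = 1.7917, f(x_1) = 1.748142, coefficient = 2
x_2 = 2.0833, f(x_2) = 1.815632, coefficient = 2
x_3 = 2.3750, f(x_3) = 1.647502, coefficient = 2
x_4 = 2.6667, f(x_4) = 1.219394, coefficient = 2
x_5 = 2.9583, f(x_5) = 0.539113, coefficient = 2
x_6 = 3.2500, f(x_6) = -0.351634, coefficient = 1

I ≈ (0.291667/2) × 15.084172 = 2.199775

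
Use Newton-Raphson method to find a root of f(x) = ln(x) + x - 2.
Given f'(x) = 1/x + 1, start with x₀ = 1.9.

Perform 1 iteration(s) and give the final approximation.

f(x) = ln(x) + x - 2
f'(x) = 1/x + 1
x₀ = 1.9

Newton-Raphson formula: x_{n+1} = x_n - f(x_n)/f'(x_n)

Iteration 1:
  f(1.900000) = 0.541854
  f'(1.900000) = 1.526316
  x_1 = 1.900000 - 0.541854/1.526316 = 1.544992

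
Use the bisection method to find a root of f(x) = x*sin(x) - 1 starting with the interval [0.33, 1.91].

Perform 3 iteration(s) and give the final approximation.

f(x) = x*sin(x) - 1
Initial interval: [0.33, 1.91]

Iteration 1:
  c_1 = (0.330000 + 1.910000)/2 = 1.120000
  f(c_1) = f(1.120000) = 0.008112
  f(a) × f(c) < 0, new interval: [0.330000, 1.120000]
Iteration 2:
  c_2 = (0.330000 + 1.120000)/2 = 0.725000
  f(c_2) = f(0.725000) = -0.519227
  f(a) × f(c) ≥ 0, new interval: [0.725000, 1.120000]
Iteration 3:
  c_3 = (0.725000 + 1.120000)/2 = 0.922500
  f(c_3) = f(0.922500) = -0.264663
  f(a) × f(c) ≥ 0, new interval: [0.922500, 1.120000]

After 3 iteration(s), the approximation is c_3 = 0.922500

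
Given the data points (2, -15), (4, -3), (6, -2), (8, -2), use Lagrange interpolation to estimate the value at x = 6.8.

Lagrange interpolation formula:
P(x) = Σ yᵢ × Lᵢ(x)
where Lᵢ(x) = Π_{j≠i} (x - xⱼ)/(xᵢ - xⱼ)

L_0(6.8) = (6.8 - 4)/(2 - 4) × (6.8 - 6)/(2 - 6) × (6.8 - 8)/(2 - 8) = 0.056000
L_1(6.8) = (6.8 - 2)/(4 - 2) × (6.8 - 6)/(4 - 6) × (6.8 - 8)/(4 - 8) = -0.288000
L_2(6.8) = (6.8 - 2)/(6 - 2) × (6.8 - 4)/(6 - 4) × (6.8 - 8)/(6 - 8) = 1.008000
L_3(6.8) = (6.8 - 2)/(8 - 2) × (6.8 - 4)/(8 - 4) × (6.8 - 6)/(8 - 6) = 0.224000

P(6.8) = (-15)×L_0(6.8) + (-3)×L_1(6.8) + (-2)×L_2(6.8) + (-2)×L_3(6.8)
P(6.8) = -2.440000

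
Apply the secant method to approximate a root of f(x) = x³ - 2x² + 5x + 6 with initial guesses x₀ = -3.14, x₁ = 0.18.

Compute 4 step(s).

f(x) = x³ - 2x² + 5x + 6
x₀ = -3.14, x₁ = 0.18

Secant formula: x_{n+1} = x_n - f(x_n)(x_n - x_{n-1})/(f(x_n) - f(x_{n-1}))

Iteration 1:
  f(-3.140000) = -60.378344
  f(0.180000) = 6.841032
  x_2 = 0.180000 - 6.841032×(0.180000 - (-3.140000))/(6.841032 - (-60.378344))
       = -0.157882
Iteration 2:
  f(0.180000) = 6.841032
  f(-0.157882) = 5.156800
  x_3 = -0.157882 - 5.156800×(-0.157882 - 0.180000)/(5.156800 - 6.841032)
       = -1.192414
Iteration 3:
  f(-0.157882) = 5.156800
  f(-1.192414) = -4.501202
  x_4 = -1.192414 - (-4.501202)×(-1.192414 - (-0.157882))/(-4.501202 - 5.156800)
       = -0.710261
Iteration 4:
  f(-1.192414) = -4.501202
  f(-0.710261) = 1.081452
  x_5 = -0.710261 - 1.081452×(-0.710261 - (-1.192414))/(1.081452 - (-4.501202))
       = -0.803662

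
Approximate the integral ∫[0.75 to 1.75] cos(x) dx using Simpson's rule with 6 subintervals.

f(x) = cos(x)
a = 0.75, b = 1.75, n = 6
h = (b - a)/n = 0.166667

Simpson's rule: (h/3)[f(x₀) + 4f(x₁) + 2f(x₂) + ... + f(xₙ)]

x_0 = 0.7500, f(x_0) = 0.731689, coefficient = 1
x_1 = 0.9167, f(x_1) = 0.608469, coefficient = 4
x_2 = 1.0833, f(x_2) = 0.468386, coefficient = 2
x_3 = 1.2500, f(x_3) = 0.315322, coefficient = 4
x_4 = 1.4167, f(x_4) = 0.153520, coefficient = 2
x_5 = 1.5833, f(x_5) = -0.012537, coefficient = 4
x_6 = 1.7500, f(x_6) = -0.178246, coefficient = 1

I ≈ (0.166667/3) × 5.442273 = 0.302348
Exact value: 0.302347
Error: 0.000001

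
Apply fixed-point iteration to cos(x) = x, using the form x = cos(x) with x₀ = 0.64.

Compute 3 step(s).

Equation: cos(x) = x
Fixed-point form: x = cos(x)
x₀ = 0.64

x_1 = g(0.640000) = 0.802096
x_2 = g(0.802096) = 0.695202
x_3 = g(0.695202) = 0.767924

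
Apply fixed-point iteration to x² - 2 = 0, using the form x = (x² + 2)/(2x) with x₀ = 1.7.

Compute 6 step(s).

Equation: x² - 2 = 0
Fixed-point form: x = (x² + 2)/(2x)
x₀ = 1.7

x_1 = g(1.700000) = 1.438235
x_2 = g(1.438235) = 1.414414
x_3 = g(1.414414) = 1.414214
x_4 = g(1.414214) = 1.414214
x_5 = g(1.414214) = 1.414214
x_6 = g(1.414214) = 1.414214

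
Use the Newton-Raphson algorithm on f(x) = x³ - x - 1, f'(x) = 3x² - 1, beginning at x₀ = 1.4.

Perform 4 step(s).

f(x) = x³ - x - 1
f'(x) = 3x² - 1
x₀ = 1.4

Newton-Raphson formula: x_{n+1} = x_n - f(x_n)/f'(x_n)

Iteration 1:
  f(1.400000) = 0.344000
  f'(1.400000) = 4.880000
  x_1 = 1.400000 - 0.344000/4.880000 = 1.329508
Iteration 2:
  f(1.329508) = 0.020520
  f'(1.329508) = 4.302776
  x_2 = 1.329508 - 0.020520/4.302776 = 1.324739
Iteration 3:
  f(1.324739) = 0.000091
  f'(1.324739) = 4.264802
  x_3 = 1.324739 - 0.000091/4.264802 = 1.324718
Iteration 4:
  f(1.324718) = 0.000000
  f'(1.324718) = 4.264633
  x_4 = 1.324718 - 0.000000/4.264633 = 1.324718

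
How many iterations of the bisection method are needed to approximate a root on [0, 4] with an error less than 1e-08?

We need (b-a)/2^n ≤ 1e-08
(4 - 0)/2^n ≤ 1e-08
4/2^n ≤ 1e-08
2^n ≥ 400000000
n ≥ log₂(400000000) = 28.58
n ≥ 29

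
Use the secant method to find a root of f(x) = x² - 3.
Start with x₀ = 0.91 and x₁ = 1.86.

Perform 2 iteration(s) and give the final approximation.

f(x) = x² - 3
x₀ = 0.91, x₁ = 1.86

Secant formula: x_{n+1} = x_n - f(x_n)(x_n - x_{n-1})/(f(x_n) - f(x_{n-1}))

Iteration 1:
  f(0.910000) = -2.171900
  f(1.860000) = 0.459600
  x_2 = 1.860000 - 0.459600×(1.860000 - 0.910000)/(0.459600 - (-2.171900))
       = 1.694079
Iteration 2:
  f(1.860000) = 0.459600
  f(1.694079) = -0.130095
  x_3 = 1.694079 - (-0.130095)×(1.694079 - 1.860000)/(-0.130095 - 0.459600)
       = 1.730684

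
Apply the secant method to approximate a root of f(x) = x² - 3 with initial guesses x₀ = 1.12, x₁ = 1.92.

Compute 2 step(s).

f(x) = x² - 3
x₀ = 1.12, x₁ = 1.92

Secant formula: x_{n+1} = x_n - f(x_n)(x_n - x_{n-1})/(f(x_n) - f(x_{n-1}))

Iteration 1:
  f(1.120000) = -1.745600
  f(1.920000) = 0.686400
  x_2 = 1.920000 - 0.686400×(1.920000 - 1.120000)/(0.686400 - (-1.745600))
       = 1.694211
Iteration 2:
  f(1.920000) = 0.686400
  f(1.694211) = -0.129651
  x_3 = 1.694211 - (-0.129651)×(1.694211 - 1.920000)/(-0.129651 - 0.686400)
       = 1.730083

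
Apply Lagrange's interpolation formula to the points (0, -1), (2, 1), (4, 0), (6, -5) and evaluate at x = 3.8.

Lagrange interpolation formula:
P(x) = Σ yᵢ × Lᵢ(x)
where Lᵢ(x) = Π_{j≠i} (x - xⱼ)/(xᵢ - xⱼ)

L_0(3.8) = (3.8 - 2)/(0 - 2) × (3.8 - 4)/(0 - 4) × (3.8 - 6)/(0 - 6) = -0.016500
L_1(3.8) = (3.8 - 0)/(2 - 0) × (3.8 - 4)/(2 - 4) × (3.8 - 6)/(2 - 6) = 0.104500
L_2(3.8) = (3.8 - 0)/(4 - 0) × (3.8 - 2)/(4 - 2) × (3.8 - 6)/(4 - 6) = 0.940500
L_3(3.8) = (3.8 - 0)/(6 - 0) × (3.8 - 2)/(6 - 2) × (3.8 - 4)/(6 - 4) = -0.028500

P(3.8) = (-1)×L_0(3.8) + 1×L_1(3.8) + 0×L_2(3.8) + (-5)×L_3(3.8)
P(3.8) = 0.263500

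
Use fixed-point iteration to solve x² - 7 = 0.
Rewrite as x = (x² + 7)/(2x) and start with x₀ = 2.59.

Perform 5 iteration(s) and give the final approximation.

Equation: x² - 7 = 0
Fixed-point form: x = (x² + 7)/(2x)
x₀ = 2.59

x_1 = g(2.590000) = 2.646351
x_2 = g(2.646351) = 2.645751
x_3 = g(2.645751) = 2.645751
x_4 = g(2.645751) = 2.645751
x_5 = g(2.645751) = 2.645751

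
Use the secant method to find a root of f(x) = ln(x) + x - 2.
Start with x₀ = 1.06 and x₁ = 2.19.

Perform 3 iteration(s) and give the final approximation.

f(x) = ln(x) + x - 2
x₀ = 1.06, x₁ = 2.19

Secant formula: x_{n+1} = x_n - f(x_n)(x_n - x_{n-1})/(f(x_n) - f(x_{n-1}))

Iteration 1:
  f(1.060000) = -0.881731
  f(2.190000) = 0.973902
  x_2 = 2.190000 - 0.973902×(2.190000 - 1.060000)/(0.973902 - (-0.881731))
       = 1.596936
Iteration 2:
  f(2.190000) = 0.973902
  f(1.596936) = 0.065023
  x_3 = 1.596936 - 0.065023×(1.596936 - 2.190000)/(0.065023 - 0.973902)
       = 1.554507
Iteration 3:
  f(1.596936) = 0.065023
  f(1.554507) = -0.004334
  x_4 = 1.554507 - (-0.004334)×(1.554507 - 1.596936)/(-0.004334 - 0.065023)
       = 1.557159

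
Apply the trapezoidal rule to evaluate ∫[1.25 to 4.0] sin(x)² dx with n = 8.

f(x) = sin(x)²
a = 1.25, b = 4.0, n = 8
h = (b - a)/n = 0.343750

Trapezoidal rule: (h/2)[f(x₀) + 2f(x₁) + 2f(x₂) + ... + f(xₙ)]

x_0 = 1.2500, f(x_0) = 0.900572, coefficient = 1
x_1 = 1.5938, f(x_1) = 0.999473, coefficient = 2
x_2 = 1.9375, f(x_2) = 0.871449, coefficient = 2
x_3 = 2.2812, f(x_3) = 0.574664, coefficient = 2
x_4 = 2.6250, f(x_4) = 0.243957, coefficient = 2
x_5 = 2.9688, f(x_5) = 0.029578, coefficient = 2
x_6 = 3.3125, f(x_6) = 0.028926, coefficient = 2
x_7 = 3.6562, f(x_7) = 0.242297, coefficient = 2
x_8 = 4.0000, f(x_8) = 0.572750, coefficient = 1

I ≈ (0.343750/2) × 7.454011 = 1.281158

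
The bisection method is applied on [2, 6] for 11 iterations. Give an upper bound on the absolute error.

Bisection error bound: |error| ≤ (b-a)/2^n
|error| ≤ (6 - 2)/2^11 = 4/2^11
|error| ≤ 0.0019531250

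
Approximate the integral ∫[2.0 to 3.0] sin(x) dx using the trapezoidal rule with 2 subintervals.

f(x) = sin(x)
a = 2.0, b = 3.0, n = 2
h = (b - a)/n = 0.500000

Trapezoidal rule: (h/2)[f(x₀) + 2f(x₁) + 2f(x₂) + ... + f(xₙ)]

x_0 = 2.0000, f(x_0) = 0.909297, coefficient = 1
x_1 = 2.5000, f(x_1) = 0.598472, coefficient = 2
x_2 = 3.0000, f(x_2) = 0.141120, coefficient = 1

I ≈ (0.500000/2) × 2.247362 = 0.561840
Exact value: 0.573846
Error: 0.012005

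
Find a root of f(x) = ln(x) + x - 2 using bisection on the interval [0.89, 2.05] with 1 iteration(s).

f(x) = ln(x) + x - 2
Initial interval: [0.89, 2.05]

Iteration 1:
  c_1 = (0.890000 + 2.050000)/2 = 1.470000
  f(c_1) = f(1.470000) = -0.144738
  f(a) × f(c) ≥ 0, new interval: [1.470000, 2.050000]

After 1 iteration(s), the approximation is c_1 = 1.470000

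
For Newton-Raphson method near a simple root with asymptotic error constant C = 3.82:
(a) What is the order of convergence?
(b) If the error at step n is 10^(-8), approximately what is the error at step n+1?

(a) Newton-Raphson has quadratic (order 2) convergence near simple roots.
    This means |e_{n+1}| ≈ C|e_n|².

(b) With |e_n| = 10^(-8) and C = 3.82:
    |e_{n+1}| ≈ 3.82 × (10^(-8))² = 3.82 × 10^(-16)

(a) 2 (quadratic); (b) |e_{n+1}| ≈ 3.820e-16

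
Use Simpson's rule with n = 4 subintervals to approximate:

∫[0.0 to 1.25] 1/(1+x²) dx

f(x) = 1/(1+x²)
a = 0.0, b = 1.25, n = 4
h = (b - a)/n = 0.312500

Simpson's rule: (h/3)[f(x₀) + 4f(x₁) + 2f(x₂) + ... + f(xₙ)]

x_0 = 0.0000, f(x_0) = 1.000000, coefficient = 1
x_1 = 0.3125, f(x_1) = 0.911032, coefficient = 4
x_2 = 0.6250, f(x_2) = 0.719101, coefficient = 2
x_3 = 0.9375, f(x_3) = 0.532225, coefficient = 4
x_4 = 1.2500, f(x_4) = 0.390244, coefficient = 1

I ≈ (0.312500/3) × 8.601472 = 0.895987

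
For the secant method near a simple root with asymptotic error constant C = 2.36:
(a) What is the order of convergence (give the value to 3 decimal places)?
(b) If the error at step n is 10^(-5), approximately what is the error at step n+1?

(a) Secant method has superlinear convergence with order φ = (1+√5)/2 ≈ 1.618.
    This means |e_{n+1}| ≈ C|e_n|^1.618.

(b) With |e_n| = 10^(-5) and C = 2.36:
    |e_{n+1}| ≈ 2.36 × (10^(-5))^1.618 = 2.36 × 10^(-8.09)

(a) ≈ 1.618 (golden ratio); (b) |e_{n+1}| ≈ 1.918e-08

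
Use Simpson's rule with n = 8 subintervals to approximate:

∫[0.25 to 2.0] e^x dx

f(x) = e^x
a = 0.25, b = 2.0, n = 8
h = (b - a)/n = 0.218750

Simpson's rule: (h/3)[f(x₀) + 4f(x₁) + 2f(x₂) + ... + f(xₙ)]

x_0 = 0.2500, f(x_0) = 1.284025, coefficient = 1
x_1 = 0.4688, f(x_1) = 1.597995, coefficient = 4
x_2 = 0.6875, f(x_2) = 1.988737, coefficient = 2
x_3 = 0.9062, f(x_3) = 2.475024, coefficient = 4
x_4 = 1.1250, f(x_4) = 3.080217, coefficient = 2
x_5 = 1.3438, f(x_5) = 3.833392, coefficient = 4
x_6 = 1.5625, f(x_6) = 4.770733, coefficient = 2
x_7 = 1.7812, f(x_7) = 5.937273, coefficient = 4
x_8 = 2.0000, f(x_8) = 7.389056, coefficient = 1

I ≈ (0.218750/3) × 83.727194 = 6.105108
Exact value: 6.105031
Error: 0.000077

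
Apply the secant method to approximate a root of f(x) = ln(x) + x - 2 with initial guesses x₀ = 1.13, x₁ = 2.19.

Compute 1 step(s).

f(x) = ln(x) + x - 2
x₀ = 1.13, x₁ = 2.19

Secant formula: x_{n+1} = x_n - f(x_n)(x_n - x_{n-1})/(f(x_n) - f(x_{n-1}))

Iteration 1:
  f(1.130000) = -0.747782
  f(2.190000) = 0.973902
  x_2 = 2.190000 - 0.973902×(2.190000 - 1.130000)/(0.973902 - (-0.747782))
       = 1.590392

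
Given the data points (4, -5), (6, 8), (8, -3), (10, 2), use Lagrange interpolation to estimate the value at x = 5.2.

Lagrange interpolation formula:
P(x) = Σ yᵢ × Lᵢ(x)
where Lᵢ(x) = Π_{j≠i} (x - xⱼ)/(xᵢ - xⱼ)

L_0(5.2) = (5.2 - 6)/(4 - 6) × (5.2 - 8)/(4 - 8) × (5.2 - 10)/(4 - 10) = 0.224000
L_1(5.2) = (5.2 - 4)/(6 - 4) × (5.2 - 8)/(6 - 8) × (5.2 - 10)/(6 - 10) = 1.008000
L_2(5.2) = (5.2 - 4)/(8 - 4) × (5.2 - 6)/(8 - 6) × (5.2 - 10)/(8 - 10) = -0.288000
L_3(5.2) = (5.2 - 4)/(10 - 4) × (5.2 - 6)/(10 - 6) × (5.2 - 8)/(10 - 8) = 0.056000

P(5.2) = (-5)×L_0(5.2) + 8×L_1(5.2) + (-3)×L_2(5.2) + 2×L_3(5.2)
P(5.2) = 7.920000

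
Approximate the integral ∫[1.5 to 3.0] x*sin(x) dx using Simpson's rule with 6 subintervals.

f(x) = x*sin(x)
a = 1.5, b = 3.0, n = 6
h = (b - a)/n = 0.250000

Simpson's rule: (h/3)[f(x₀) + 4f(x₁) + 2f(x₂) + ... + f(xₙ)]

x_0 = 1.5000, f(x_0) = 1.496242, coefficient = 1
x_1 = 1.7500, f(x_1) = 1.721975, coefficient = 4
x_2 = 2.0000, f(x_2) = 1.818595, coefficient = 2
x_3 = 2.2500, f(x_3) = 1.750665, coefficient = 4
x_4 = 2.5000, f(x_4) = 1.496180, coefficient = 2
x_5 = 2.7500, f(x_5) = 1.049568, coefficient = 4
x_6 = 3.0000, f(x_6) = 0.423360, coefficient = 1

I ≈ (0.250000/3) × 26.637984 = 2.219832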